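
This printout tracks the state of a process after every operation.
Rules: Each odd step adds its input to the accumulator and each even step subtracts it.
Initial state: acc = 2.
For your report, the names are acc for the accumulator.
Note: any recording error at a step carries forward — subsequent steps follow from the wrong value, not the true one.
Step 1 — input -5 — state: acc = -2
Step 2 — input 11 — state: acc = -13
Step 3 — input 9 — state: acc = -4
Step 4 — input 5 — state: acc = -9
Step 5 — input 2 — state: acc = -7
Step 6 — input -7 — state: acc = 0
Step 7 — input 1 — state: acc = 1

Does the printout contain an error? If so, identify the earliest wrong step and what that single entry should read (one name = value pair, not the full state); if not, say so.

step 1, acc = -3

step 1: acc = 2 + -5 = -3 -> the printout disagrees here
That makes step 1 the first incorrect line — acc = -3 is what it should show.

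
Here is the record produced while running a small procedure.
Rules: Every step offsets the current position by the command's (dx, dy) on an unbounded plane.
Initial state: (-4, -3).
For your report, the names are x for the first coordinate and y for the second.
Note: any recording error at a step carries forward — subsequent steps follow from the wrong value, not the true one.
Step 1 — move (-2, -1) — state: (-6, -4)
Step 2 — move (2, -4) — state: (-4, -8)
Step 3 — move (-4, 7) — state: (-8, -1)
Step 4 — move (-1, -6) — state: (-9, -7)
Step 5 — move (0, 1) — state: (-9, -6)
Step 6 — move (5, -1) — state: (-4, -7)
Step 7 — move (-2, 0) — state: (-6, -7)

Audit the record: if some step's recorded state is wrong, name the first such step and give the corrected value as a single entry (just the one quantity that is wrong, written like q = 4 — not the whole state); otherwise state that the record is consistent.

Recomputing the run from the initial state:
step 1: x = -6, y = -4
step 2: x = -4, y = -8
step 3: x = -8, y = -1
step 4: x = -9, y = -7
step 5: x = -9, y = -6
step 6: x = -4, y = -7
step 7: x = -6, y = -7
This matches the record at every step.

no error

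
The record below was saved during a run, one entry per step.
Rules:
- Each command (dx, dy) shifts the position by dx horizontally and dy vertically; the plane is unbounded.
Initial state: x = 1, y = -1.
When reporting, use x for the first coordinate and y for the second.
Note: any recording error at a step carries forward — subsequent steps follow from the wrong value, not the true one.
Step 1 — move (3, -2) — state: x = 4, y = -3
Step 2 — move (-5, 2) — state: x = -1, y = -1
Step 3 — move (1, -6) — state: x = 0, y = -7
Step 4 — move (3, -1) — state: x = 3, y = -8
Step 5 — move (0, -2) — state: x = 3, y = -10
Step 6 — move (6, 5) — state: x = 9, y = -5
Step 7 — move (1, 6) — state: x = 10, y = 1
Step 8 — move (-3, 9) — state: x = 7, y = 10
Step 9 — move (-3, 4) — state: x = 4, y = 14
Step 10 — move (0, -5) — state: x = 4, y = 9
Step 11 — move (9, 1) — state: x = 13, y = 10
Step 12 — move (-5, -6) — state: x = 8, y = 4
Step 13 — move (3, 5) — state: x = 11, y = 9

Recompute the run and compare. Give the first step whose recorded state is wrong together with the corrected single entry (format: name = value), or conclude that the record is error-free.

no error

step 1: x = 1 + (3) = 4, y = -1 + (-2) = -3 -> no discrepancy
step 2: x = 4 + (-5) = -1, y = -3 + (2) = -1 -> consistent with the record
step 3: x = -1 + (1) = 0, y = -1 + (-6) = -7 -> consistent with the record
step 4: x = 0 + (3) = 3, y = -7 + (-1) = -8 -> confirmed correct
step 5: x = 3 + (0) = 3, y = -8 + (-2) = -10 -> no discrepancy
step 6: x = 3 + (6) = 9, y = -10 + (5) = -5 -> consistent with the record
step 7: x = 9 + (1) = 10, y = -5 + (6) = 1 -> agrees with the record
step 8: x = 10 + (-3) = 7, y = 1 + (9) = 10 -> matches
step 9: x = 7 + (-3) = 4, y = 10 + (4) = 14 -> no discrepancy
step 10: x = 4 + (0) = 4, y = 14 + (-5) = 9 -> same as recorded
step 11: x = 4 + (9) = 13, y = 9 + (1) = 10 -> checks out
step 12: x = 13 + (-5) = 8, y = 10 + (-6) = 4 -> consistent with the record
step 13: x = 8 + (3) = 11, y = 4 + (5) = 9 -> verified
Each recorded entry agrees with the recomputation.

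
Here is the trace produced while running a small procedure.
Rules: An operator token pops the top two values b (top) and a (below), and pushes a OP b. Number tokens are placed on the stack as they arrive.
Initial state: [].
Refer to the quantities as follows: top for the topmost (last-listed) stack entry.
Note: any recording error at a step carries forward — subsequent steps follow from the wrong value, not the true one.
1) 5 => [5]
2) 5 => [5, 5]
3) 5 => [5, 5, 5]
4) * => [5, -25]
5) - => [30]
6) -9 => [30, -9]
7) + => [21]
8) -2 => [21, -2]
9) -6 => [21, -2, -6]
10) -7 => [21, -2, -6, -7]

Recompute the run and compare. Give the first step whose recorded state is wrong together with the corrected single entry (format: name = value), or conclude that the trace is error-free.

step 4, top = 25

1. push 5: top = 5 (verified)
2. push 5: top = 5 (verified)
3. push 5: top = 5 (confirmed correct)
4. 5 * 5 = 25 (the trace disagrees here)
The audit stops at step 4: the recorded entry is wrong and should be top = 25.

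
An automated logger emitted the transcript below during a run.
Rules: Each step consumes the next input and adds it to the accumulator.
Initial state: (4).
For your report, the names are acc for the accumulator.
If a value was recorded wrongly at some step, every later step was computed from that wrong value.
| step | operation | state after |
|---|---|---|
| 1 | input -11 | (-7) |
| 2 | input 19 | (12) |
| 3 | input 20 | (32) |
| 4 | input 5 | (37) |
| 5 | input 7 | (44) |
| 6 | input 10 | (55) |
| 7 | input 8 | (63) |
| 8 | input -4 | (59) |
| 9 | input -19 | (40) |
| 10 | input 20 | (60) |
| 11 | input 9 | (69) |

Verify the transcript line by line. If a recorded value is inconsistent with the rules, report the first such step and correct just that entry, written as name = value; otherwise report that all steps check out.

step 6, acc = 54

Recomputing the run from the initial state:
step 1: acc = -7
step 2: acc = 12
step 3: acc = 32
step 4: acc = 37
step 5: acc = 44
step 6: acc = 54
step 7: acc = 62
step 8: acc = 58
step 9: acc = 39
step 10: acc = 59
step 11: acc = 68
The first disagreement with the transcript is at step 6, where the value should be acc = 54.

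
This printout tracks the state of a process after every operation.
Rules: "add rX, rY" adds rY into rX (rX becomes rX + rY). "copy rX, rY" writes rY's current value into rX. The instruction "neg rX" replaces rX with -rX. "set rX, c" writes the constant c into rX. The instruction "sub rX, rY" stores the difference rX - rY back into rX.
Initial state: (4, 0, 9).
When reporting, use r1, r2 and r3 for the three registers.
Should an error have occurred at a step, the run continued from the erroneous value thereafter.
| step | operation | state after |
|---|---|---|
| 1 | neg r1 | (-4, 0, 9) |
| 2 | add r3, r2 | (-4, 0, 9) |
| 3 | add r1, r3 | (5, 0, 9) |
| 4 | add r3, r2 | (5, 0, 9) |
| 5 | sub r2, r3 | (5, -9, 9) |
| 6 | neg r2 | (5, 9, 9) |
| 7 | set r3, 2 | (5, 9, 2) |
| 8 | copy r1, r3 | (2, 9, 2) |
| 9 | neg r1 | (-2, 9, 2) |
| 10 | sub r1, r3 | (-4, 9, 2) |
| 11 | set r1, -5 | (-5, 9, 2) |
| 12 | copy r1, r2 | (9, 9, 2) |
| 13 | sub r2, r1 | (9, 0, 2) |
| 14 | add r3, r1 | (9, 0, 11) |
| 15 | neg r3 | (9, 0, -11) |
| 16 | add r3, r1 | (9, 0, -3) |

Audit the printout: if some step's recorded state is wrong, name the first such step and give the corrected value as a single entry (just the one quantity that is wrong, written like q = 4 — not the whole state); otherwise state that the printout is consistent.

step 16, r3 = -2

1. r1 = -(4) = -4 (matches)
2. r3 = 9 + 0 = 9 (checks out)
3. r1 = -4 + 9 = 5 (verified)
4. r3 = 9 + 0 = 9 (exactly as logged)
5. r2 = 0 - 9 = -9 (exactly as logged)
6. r2 = -(-9) = 9 (no discrepancy)
7. r3 = 2 (matches)
8. r1 = 2 (consistent with the printout)
9. r1 = -(2) = -2 (confirmed correct)
10. r1 = -2 - 2 = -4 (confirmed correct)
11. r1 = -5 (no discrepancy)
12. r1 = 9 (exactly as logged)
13. r2 = 9 - 9 = 0 (checks out)
14. r3 = 2 + 9 = 11 (in agreement)
15. r3 = -(11) = -11 (exactly as logged)
16. r3 = -11 + 9 = -2 (the printout has a different value)
The earliest wrong entry is at step 16: it should read r3 = -2.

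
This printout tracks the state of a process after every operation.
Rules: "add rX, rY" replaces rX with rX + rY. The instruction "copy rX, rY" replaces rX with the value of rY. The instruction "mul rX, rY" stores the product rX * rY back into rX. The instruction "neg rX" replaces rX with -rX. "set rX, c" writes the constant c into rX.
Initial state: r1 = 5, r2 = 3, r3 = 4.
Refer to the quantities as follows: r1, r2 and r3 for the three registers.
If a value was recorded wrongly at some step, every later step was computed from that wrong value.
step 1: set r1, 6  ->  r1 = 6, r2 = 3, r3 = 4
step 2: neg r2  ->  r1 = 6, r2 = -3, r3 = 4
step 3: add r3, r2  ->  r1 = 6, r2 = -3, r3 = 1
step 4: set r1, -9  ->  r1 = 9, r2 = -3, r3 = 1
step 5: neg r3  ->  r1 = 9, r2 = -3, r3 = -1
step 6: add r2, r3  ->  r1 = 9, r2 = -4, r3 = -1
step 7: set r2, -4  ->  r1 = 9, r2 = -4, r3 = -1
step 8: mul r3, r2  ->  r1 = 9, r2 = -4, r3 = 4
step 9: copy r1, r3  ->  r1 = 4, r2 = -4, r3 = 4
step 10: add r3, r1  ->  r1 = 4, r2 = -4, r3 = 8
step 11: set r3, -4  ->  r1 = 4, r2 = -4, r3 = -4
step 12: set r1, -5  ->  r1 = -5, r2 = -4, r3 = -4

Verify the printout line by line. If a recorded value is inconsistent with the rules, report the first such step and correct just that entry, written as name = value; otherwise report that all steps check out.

Recomputing the run from the initial state:
step 1: r1 = 6, r2 = 3, r3 = 4
step 2: r1 = 6, r2 = -3, r3 = 4
step 3: r1 = 6, r2 = -3, r3 = 1
step 4: r1 = -9, r2 = -3, r3 = 1
step 5: r1 = -9, r2 = -3, r3 = -1
step 6: r1 = -9, r2 = -4, r3 = -1
step 7: r1 = -9, r2 = -4, r3 = -1
step 8: r1 = -9, r2 = -4, r3 = 4
step 9: r1 = 4, r2 = -4, r3 = 4
step 10: r1 = 4, r2 = -4, r3 = 8
step 11: r1 = 4, r2 = -4, r3 = -4
step 12: r1 = -5, r2 = -4, r3 = -4
The first disagreement with the printout is at step 4, where the value should be r1 = -9.

step 4, r1 = -9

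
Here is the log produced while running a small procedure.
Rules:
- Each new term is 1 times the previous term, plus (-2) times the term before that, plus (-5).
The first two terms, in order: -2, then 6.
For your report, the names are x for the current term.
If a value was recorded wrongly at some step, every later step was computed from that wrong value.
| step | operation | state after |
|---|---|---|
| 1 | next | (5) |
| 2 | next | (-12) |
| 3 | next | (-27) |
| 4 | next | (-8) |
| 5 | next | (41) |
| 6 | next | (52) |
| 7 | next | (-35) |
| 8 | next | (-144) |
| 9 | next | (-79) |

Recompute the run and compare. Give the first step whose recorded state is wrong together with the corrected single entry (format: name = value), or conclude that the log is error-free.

no error

1. x = 1*(6) + (-2)*(-2) + (-5) = 5 (same as recorded)
2. x = 1*(5) + (-2)*(6) + (-5) = -12 (checks out)
3. x = 1*(-12) + (-2)*(5) + (-5) = -27 (no discrepancy)
4. x = 1*(-27) + (-2)*(-12) + (-5) = -8 (matches)
5. x = 1*(-8) + (-2)*(-27) + (-5) = 41 (same as recorded)
6. x = 1*(41) + (-2)*(-8) + (-5) = 52 (no discrepancy)
7. x = 1*(52) + (-2)*(41) + (-5) = -35 (exactly as logged)
8. x = 1*(-35) + (-2)*(52) + (-5) = -144 (checks out)
9. x = 1*(-144) + (-2)*(-35) + (-5) = -79 (same as recorded)
Every step is consistent.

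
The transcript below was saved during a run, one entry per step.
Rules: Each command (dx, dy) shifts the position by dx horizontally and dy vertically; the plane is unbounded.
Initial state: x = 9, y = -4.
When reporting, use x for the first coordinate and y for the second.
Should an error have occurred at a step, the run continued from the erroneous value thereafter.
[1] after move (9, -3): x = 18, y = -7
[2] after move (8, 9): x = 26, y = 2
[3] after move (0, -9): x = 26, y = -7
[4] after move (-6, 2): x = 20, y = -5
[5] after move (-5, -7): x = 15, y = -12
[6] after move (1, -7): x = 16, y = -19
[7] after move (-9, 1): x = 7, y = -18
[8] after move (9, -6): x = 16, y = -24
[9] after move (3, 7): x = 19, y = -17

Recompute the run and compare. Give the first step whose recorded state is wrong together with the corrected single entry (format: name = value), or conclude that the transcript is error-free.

no error

1. x = 9 + (9) = 18, y = -4 + (-3) = -7 (checks out)
2. x = 18 + (8) = 26, y = -7 + (9) = 2 (consistent with the transcript)
3. x = 26 + (0) = 26, y = 2 + (-9) = -7 (same as recorded)
4. x = 26 + (-6) = 20, y = -7 + (2) = -5 (in agreement)
5. x = 20 + (-5) = 15, y = -5 + (-7) = -12 (no discrepancy)
6. x = 15 + (1) = 16, y = -12 + (-7) = -19 (agrees with the transcript)
7. x = 16 + (-9) = 7, y = -19 + (1) = -18 (consistent with the transcript)
8. x = 7 + (9) = 16, y = -18 + (-6) = -24 (consistent with the transcript)
9. x = 16 + (3) = 19, y = -24 + (7) = -17 (verified)
Every step is consistent.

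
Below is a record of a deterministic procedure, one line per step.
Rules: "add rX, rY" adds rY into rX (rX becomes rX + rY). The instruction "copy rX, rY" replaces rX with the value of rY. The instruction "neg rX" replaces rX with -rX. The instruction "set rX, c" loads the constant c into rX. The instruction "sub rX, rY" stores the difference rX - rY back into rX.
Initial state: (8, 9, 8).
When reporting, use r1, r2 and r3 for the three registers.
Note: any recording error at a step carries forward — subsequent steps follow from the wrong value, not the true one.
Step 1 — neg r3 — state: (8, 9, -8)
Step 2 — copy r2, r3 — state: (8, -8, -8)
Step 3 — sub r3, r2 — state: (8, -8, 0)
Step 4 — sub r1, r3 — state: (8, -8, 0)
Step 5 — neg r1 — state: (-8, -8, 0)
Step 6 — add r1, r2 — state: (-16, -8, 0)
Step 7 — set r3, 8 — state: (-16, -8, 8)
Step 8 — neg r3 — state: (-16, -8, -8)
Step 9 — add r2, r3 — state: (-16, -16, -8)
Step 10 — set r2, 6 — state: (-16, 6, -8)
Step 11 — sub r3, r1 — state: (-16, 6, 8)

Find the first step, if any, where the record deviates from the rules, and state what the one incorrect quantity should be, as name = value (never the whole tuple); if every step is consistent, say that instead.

Recomputing the run from the initial state:
step 1: r1 = 8, r2 = 9, r3 = -8
step 2: r1 = 8, r2 = -8, r3 = -8
step 3: r1 = 8, r2 = -8, r3 = 0
step 4: r1 = 8, r2 = -8, r3 = 0
step 5: r1 = -8, r2 = -8, r3 = 0
step 6: r1 = -16, r2 = -8, r3 = 0
step 7: r1 = -16, r2 = -8, r3 = 8
step 8: r1 = -16, r2 = -8, r3 = -8
step 9: r1 = -16, r2 = -16, r3 = -8
step 10: r1 = -16, r2 = 6, r3 = -8
step 11: r1 = -16, r2 = 6, r3 = 8
This matches the record at every step.

no error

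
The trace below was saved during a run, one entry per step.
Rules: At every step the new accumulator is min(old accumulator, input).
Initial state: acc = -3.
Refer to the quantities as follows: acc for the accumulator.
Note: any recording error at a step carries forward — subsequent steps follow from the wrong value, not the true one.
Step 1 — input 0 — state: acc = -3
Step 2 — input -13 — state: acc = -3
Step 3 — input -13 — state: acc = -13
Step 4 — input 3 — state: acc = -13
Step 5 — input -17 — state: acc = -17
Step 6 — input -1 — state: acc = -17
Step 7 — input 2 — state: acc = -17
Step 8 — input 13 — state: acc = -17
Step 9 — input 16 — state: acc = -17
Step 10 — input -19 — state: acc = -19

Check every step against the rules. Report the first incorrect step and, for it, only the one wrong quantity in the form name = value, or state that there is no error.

Recomputing the run from the initial state:
step 1: acc = -3
step 2: acc = -13
step 3: acc = -13
step 4: acc = -13
step 5: acc = -17
step 6: acc = -17
step 7: acc = -17
step 8: acc = -17
step 9: acc = -17
step 10: acc = -19
The first disagreement with the trace is at step 2, where the value should be acc = -13.

step 2, acc = -13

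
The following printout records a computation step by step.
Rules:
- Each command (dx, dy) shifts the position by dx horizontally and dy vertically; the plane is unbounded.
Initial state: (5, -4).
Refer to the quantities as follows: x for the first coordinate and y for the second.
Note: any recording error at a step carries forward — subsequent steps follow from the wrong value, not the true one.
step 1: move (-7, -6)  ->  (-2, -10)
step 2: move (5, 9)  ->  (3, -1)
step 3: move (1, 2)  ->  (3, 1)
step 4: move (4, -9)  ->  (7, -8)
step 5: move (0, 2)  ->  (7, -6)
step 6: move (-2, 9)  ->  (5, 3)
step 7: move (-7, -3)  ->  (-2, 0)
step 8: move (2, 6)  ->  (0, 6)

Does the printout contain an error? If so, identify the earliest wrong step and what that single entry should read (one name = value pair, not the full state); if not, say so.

step 3, x = 4

step 1: x = 5 + (-7) = -2, y = -4 + (-6) = -10 -> no discrepancy
step 2: x = -2 + (5) = 3, y = -10 + (9) = -1 -> consistent with the printout
step 3: x = 3 + (1) = 4, y = -1 + (2) = 1 -> the printout disagrees here
Step 3 is the first one off; corrected, x = 4.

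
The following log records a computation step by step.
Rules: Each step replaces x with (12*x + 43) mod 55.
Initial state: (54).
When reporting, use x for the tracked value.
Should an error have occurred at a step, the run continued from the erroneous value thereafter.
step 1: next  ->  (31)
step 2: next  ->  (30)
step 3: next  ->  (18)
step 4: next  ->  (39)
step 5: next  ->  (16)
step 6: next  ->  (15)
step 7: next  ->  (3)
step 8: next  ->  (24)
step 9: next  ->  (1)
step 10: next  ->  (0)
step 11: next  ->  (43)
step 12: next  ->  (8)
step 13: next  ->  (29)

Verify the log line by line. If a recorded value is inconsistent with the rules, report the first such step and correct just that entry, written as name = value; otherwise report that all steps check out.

step 12, x = 9

Step 1: x = (12*54 + 43) mod 55 = 31 — same as recorded.
Step 2: x = (12*31 + 43) mod 55 = 30 — confirmed correct.
Step 3: x = (12*30 + 43) mod 55 = 18 — same as recorded.
Step 4: x = (12*18 + 43) mod 55 = 39 — in agreement.
Step 5: x = (12*39 + 43) mod 55 = 16 — same as recorded.
Step 6: x = (12*16 + 43) mod 55 = 15 — confirmed correct.
Step 7: x = (12*15 + 43) mod 55 = 3 — same as recorded.
Step 8: x = (12*3 + 43) mod 55 = 24 — same as recorded.
Step 9: x = (12*24 + 43) mod 55 = 1 — checks out.
Step 10: x = (12*1 + 43) mod 55 = 0 — same as recorded.
Step 11: x = (12*0 + 43) mod 55 = 43 — no discrepancy.
Step 12: x = (12*43 + 43) mod 55 = 9 — the log has a different value.
The earliest wrong entry is at step 12: it should read x = 9.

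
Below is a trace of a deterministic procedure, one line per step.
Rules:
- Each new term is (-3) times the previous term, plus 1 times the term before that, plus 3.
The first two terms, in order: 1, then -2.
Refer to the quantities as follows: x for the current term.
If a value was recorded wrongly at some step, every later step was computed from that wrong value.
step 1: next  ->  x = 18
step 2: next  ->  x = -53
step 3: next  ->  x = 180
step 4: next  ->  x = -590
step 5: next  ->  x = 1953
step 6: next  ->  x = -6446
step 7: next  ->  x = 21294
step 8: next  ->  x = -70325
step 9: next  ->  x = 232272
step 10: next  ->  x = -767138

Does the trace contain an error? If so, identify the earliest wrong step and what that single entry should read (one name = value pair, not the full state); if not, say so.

Recomputing the run from the initial state:
step 1: x = 10
step 2: x = -29
step 3: x = 100
step 4: x = -326
step 5: x = 1081
step 6: x = -3566
step 7: x = 11782
step 8: x = -38909
step 9: x = 128512
step 10: x = -424442
The first disagreement with the trace is at step 1, where the value should be x = 10.

step 1, x = 10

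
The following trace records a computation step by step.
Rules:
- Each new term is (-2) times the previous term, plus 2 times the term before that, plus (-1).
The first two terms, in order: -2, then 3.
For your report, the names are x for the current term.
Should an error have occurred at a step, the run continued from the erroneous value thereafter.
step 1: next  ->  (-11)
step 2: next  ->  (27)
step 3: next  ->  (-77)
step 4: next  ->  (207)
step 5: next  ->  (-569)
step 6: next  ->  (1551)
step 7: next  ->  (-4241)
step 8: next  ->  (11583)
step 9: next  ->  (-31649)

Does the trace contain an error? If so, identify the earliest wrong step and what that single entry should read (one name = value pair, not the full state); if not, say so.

step 1: x = -2*(3) + (2)*(-2) + (-1) = -11 -> verified
step 2: x = -2*(-11) + (2)*(3) + (-1) = 27 -> agrees with the trace
step 3: x = -2*(27) + (2)*(-11) + (-1) = -77 -> exactly as logged
step 4: x = -2*(-77) + (2)*(27) + (-1) = 207 -> consistent with the trace
step 5: x = -2*(207) + (2)*(-77) + (-1) = -569 -> confirmed correct
step 6: x = -2*(-569) + (2)*(207) + (-1) = 1551 -> verified
step 7: x = -2*(1551) + (2)*(-569) + (-1) = -4241 -> matches
step 8: x = -2*(-4241) + (2)*(1551) + (-1) = 11583 -> verified
step 9: x = -2*(11583) + (2)*(-4241) + (-1) = -31649 -> exactly as logged
The recomputation confirms every line.

no error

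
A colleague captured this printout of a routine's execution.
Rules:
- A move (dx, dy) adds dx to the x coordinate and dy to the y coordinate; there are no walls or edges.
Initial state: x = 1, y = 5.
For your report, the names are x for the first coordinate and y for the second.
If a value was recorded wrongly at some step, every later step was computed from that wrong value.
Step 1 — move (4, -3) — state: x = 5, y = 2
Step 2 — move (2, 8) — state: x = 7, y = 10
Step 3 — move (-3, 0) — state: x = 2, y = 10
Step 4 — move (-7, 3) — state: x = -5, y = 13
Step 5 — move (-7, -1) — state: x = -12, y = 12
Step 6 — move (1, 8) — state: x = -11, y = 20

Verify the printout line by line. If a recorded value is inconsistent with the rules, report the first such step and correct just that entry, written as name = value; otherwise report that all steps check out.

Step 1: x = 1 + (4) = 5, y = 5 + (-3) = 2 — verified.
Step 2: x = 5 + (2) = 7, y = 2 + (8) = 10 — no discrepancy.
Step 3: x = 7 + (-3) = 4, y = 10 + (0) = 10 — not what was recorded.
First incorrect step: 3; the correct value is x = 4.

step 3, x = 4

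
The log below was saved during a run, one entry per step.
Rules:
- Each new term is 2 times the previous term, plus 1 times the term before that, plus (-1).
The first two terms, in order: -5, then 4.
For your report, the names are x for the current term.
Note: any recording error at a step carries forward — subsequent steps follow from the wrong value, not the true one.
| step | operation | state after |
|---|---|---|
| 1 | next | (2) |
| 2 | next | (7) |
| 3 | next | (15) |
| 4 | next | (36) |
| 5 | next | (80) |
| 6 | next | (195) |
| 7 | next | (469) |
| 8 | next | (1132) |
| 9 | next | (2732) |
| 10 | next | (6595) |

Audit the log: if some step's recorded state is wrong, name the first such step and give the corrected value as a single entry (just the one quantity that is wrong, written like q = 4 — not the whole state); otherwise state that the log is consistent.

step 5, x = 86

Recomputing the run from the initial state:
step 1: x = 2
step 2: x = 7
step 3: x = 15
step 4: x = 36
step 5: x = 86
step 6: x = 207
step 7: x = 499
step 8: x = 1204
step 9: x = 2906
step 10: x = 7015
The first disagreement with the log is at step 5, where the value should be x = 86.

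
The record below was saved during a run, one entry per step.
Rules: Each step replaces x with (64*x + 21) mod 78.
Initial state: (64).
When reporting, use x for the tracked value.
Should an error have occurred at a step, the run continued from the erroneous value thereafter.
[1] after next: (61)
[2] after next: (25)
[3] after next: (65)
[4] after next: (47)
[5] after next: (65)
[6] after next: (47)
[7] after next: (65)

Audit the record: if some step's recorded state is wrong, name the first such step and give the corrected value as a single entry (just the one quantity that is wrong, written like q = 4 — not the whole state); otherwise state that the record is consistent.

Step 1: x = (64*64 + 21) mod 78 = 61 — no discrepancy.
Step 2: x = (64*61 + 21) mod 78 = 25 — same as recorded.
Step 3: x = (64*25 + 21) mod 78 = 61 — not what was recorded.
So the first discrepancy is step 3, where the right value is x = 61.

step 3, x = 61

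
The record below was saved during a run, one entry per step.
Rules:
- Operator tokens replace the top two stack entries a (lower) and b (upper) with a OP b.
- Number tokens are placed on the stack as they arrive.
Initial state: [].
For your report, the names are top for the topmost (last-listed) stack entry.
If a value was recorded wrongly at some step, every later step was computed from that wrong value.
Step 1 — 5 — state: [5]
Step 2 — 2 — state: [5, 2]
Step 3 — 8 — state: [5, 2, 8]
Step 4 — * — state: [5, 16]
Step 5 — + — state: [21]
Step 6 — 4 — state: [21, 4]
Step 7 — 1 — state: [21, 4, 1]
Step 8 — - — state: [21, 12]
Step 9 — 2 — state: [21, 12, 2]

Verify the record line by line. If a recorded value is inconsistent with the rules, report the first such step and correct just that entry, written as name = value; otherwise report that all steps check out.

step 8, top = 3

step 1: push 5: top = 5 -> no discrepancy
step 2: push 2: top = 2 -> checks out
step 3: push 8: top = 8 -> same as recorded
step 4: 2 * 8 = 16 -> exactly as logged
step 5: 5 + 16 = 21 -> verified
step 6: push 4: top = 4 -> checks out
step 7: push 1: top = 1 -> checks out
step 8: 4 - 1 = 3 -> first mismatch against the record
So the first discrepancy is step 8, where the right value is top = 3.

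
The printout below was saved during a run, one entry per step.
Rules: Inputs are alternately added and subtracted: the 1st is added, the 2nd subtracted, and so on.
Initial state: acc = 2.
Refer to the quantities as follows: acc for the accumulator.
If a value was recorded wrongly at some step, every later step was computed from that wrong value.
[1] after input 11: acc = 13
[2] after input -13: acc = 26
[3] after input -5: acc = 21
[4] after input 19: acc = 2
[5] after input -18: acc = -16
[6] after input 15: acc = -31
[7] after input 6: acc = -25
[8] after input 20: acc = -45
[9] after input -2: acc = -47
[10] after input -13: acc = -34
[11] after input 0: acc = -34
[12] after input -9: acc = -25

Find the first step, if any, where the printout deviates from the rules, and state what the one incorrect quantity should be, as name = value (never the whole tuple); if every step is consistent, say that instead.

Recomputing the run from the initial state:
step 1: acc = 13
step 2: acc = 26
step 3: acc = 21
step 4: acc = 2
step 5: acc = -16
step 6: acc = -31
step 7: acc = -25
step 8: acc = -45
step 9: acc = -47
step 10: acc = -34
step 11: acc = -34
step 12: acc = -25
This matches the printout at every step.

no error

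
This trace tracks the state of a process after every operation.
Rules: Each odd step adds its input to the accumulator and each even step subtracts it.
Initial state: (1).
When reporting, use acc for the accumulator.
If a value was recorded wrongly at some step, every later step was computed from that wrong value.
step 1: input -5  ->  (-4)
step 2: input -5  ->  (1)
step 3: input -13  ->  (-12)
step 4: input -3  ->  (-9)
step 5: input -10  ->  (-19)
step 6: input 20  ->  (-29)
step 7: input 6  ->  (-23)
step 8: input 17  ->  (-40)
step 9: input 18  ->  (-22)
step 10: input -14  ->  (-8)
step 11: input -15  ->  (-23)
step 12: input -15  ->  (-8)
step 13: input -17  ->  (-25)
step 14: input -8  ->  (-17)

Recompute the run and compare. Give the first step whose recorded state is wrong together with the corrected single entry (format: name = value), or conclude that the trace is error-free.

Step 1: acc = 1 + -5 = -4 — confirmed correct.
Step 2: acc = -4 - -5 = 1 — in agreement.
Step 3: acc = 1 + -13 = -12 — verified.
Step 4: acc = -12 - -3 = -9 — agrees with the trace.
Step 5: acc = -9 + -10 = -19 — verified.
Step 6: acc = -19 - 20 = -39 — the trace has a different value.
The earliest wrong entry is at step 6: it should read acc = -39.

step 6, acc = -39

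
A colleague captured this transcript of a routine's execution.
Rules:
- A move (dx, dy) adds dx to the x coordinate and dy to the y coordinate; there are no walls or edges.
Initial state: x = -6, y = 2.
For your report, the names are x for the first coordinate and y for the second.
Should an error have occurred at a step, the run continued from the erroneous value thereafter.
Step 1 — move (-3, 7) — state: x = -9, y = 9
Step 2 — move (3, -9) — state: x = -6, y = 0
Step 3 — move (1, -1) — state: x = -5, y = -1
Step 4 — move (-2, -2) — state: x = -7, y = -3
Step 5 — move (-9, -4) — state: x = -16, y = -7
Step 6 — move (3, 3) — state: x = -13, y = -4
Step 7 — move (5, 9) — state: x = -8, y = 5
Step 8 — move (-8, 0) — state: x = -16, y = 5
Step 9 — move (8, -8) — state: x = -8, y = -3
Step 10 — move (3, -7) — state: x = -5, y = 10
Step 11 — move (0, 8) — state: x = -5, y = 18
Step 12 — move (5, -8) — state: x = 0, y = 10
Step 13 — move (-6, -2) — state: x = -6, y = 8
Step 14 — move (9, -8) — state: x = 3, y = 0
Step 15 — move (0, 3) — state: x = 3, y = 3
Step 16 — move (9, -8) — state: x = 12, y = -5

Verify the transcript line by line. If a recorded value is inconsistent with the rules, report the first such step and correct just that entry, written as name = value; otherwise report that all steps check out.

step 10, y = -10

Recomputing the run from the initial state:
step 1: x = -9, y = 9
step 2: x = -6, y = 0
step 3: x = -5, y = -1
step 4: x = -7, y = -3
step 5: x = -16, y = -7
step 6: x = -13, y = -4
step 7: x = -8, y = 5
step 8: x = -16, y = 5
step 9: x = -8, y = -3
step 10: x = -5, y = -10
step 11: x = -5, y = -2
step 12: x = 0, y = -10
step 13: x = -6, y = -12
step 14: x = 3, y = -20
step 15: x = 3, y = -17
step 16: x = 12, y = -25
The first disagreement with the transcript is at step 10, where the value should be y = -10.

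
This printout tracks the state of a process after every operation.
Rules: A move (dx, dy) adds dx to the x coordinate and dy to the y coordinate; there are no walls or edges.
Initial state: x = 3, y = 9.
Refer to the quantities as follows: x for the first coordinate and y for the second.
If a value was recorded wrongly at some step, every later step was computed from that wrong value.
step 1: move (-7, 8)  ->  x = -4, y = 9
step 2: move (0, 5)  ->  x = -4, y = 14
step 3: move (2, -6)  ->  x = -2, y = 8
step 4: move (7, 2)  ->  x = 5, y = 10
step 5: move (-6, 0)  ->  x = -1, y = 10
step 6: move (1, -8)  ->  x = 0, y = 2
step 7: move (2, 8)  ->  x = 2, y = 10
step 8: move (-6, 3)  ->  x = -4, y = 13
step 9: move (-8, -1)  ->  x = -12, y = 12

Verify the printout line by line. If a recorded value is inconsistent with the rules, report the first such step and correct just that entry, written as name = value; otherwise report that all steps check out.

1. x = 3 + (-7) = -4, y = 9 + (8) = 17 (this is not what the printout shows)
That makes step 1 the first incorrect line — y = 17 is what it should show.

step 1, y = 17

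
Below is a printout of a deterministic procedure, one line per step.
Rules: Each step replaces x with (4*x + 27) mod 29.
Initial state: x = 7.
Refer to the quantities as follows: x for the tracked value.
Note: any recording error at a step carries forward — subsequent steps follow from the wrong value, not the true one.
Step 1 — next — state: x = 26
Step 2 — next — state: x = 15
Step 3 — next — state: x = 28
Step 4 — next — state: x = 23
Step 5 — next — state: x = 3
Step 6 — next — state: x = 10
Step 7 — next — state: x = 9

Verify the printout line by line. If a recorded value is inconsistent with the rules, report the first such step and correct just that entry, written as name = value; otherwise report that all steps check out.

step 3, x = 0

Step 1: x = (4*7 + 27) mod 29 = 26 — verified.
Step 2: x = (4*26 + 27) mod 29 = 15 — confirmed correct.
Step 3: x = (4*15 + 27) mod 29 = 0 — the recorded entry deviates here.
First incorrect step: 3; the correct value is x = 0.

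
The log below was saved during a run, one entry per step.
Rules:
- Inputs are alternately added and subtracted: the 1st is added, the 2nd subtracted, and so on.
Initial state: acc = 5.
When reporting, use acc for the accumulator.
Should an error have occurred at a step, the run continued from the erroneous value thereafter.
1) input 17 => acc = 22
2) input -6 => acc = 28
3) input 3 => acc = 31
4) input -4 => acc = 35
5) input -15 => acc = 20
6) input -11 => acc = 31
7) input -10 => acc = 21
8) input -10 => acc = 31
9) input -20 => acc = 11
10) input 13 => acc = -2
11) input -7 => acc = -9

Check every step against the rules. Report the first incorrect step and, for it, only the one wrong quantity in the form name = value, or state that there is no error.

no error

step 1: acc = 5 + 17 = 22 -> no discrepancy
step 2: acc = 22 - -6 = 28 -> exactly as logged
step 3: acc = 28 + 3 = 31 -> same as recorded
step 4: acc = 31 - -4 = 35 -> in agreement
step 5: acc = 35 + -15 = 20 -> same as recorded
step 6: acc = 20 - -11 = 31 -> agrees with the log
step 7: acc = 31 + -10 = 21 -> exactly as logged
step 8: acc = 21 - -10 = 31 -> in agreement
step 9: acc = 31 + -20 = 11 -> exactly as logged
step 10: acc = 11 - 13 = -2 -> consistent with the log
step 11: acc = -2 + -7 = -9 -> confirmed correct
No step deviates from the rules.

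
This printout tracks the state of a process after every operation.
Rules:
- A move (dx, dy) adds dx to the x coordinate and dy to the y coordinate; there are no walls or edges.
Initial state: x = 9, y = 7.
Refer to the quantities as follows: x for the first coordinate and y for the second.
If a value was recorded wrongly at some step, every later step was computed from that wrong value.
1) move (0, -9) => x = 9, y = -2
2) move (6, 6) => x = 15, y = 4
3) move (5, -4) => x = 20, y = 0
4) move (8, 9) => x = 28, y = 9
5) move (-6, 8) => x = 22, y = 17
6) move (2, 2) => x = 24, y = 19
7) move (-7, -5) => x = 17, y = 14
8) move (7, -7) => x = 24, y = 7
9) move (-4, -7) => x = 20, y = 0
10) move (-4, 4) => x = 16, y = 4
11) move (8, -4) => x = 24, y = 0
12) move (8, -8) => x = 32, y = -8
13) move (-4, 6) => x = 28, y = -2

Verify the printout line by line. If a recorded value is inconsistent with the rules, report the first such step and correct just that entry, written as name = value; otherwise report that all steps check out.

no error

1. x = 9 + (0) = 9, y = 7 + (-9) = -2 (exactly as logged)
2. x = 9 + (6) = 15, y = -2 + (6) = 4 (no discrepancy)
3. x = 15 + (5) = 20, y = 4 + (-4) = 0 (agrees with the printout)
4. x = 20 + (8) = 28, y = 0 + (9) = 9 (in agreement)
5. x = 28 + (-6) = 22, y = 9 + (8) = 17 (exactly as logged)
6. x = 22 + (2) = 24, y = 17 + (2) = 19 (confirmed correct)
7. x = 24 + (-7) = 17, y = 19 + (-5) = 14 (no discrepancy)
8. x = 17 + (7) = 24, y = 14 + (-7) = 7 (in agreement)
9. x = 24 + (-4) = 20, y = 7 + (-7) = 0 (exactly as logged)
10. x = 20 + (-4) = 16, y = 0 + (4) = 4 (in agreement)
11. x = 16 + (8) = 24, y = 4 + (-4) = 0 (same as recorded)
12. x = 24 + (8) = 32, y = 0 + (-8) = -8 (consistent with the printout)
13. x = 32 + (-4) = 28, y = -8 + (6) = -2 (matches)
The whole run recomputes cleanly — no discrepancies.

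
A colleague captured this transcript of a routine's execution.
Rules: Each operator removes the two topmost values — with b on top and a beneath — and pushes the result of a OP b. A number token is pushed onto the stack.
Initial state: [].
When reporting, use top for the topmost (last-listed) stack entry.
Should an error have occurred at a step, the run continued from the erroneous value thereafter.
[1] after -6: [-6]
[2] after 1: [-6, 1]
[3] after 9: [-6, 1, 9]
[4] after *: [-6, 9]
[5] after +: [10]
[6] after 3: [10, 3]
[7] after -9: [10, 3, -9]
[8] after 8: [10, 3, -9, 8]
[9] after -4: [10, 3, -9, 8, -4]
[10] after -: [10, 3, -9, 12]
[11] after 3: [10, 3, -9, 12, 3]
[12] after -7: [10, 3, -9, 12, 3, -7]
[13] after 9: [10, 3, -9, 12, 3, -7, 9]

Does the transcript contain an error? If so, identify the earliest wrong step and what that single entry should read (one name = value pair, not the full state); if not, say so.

Step 1: push -6: top = -6 — confirmed correct.
Step 2: push 1: top = 1 — checks out.
Step 3: push 9: top = 9 — in agreement.
Step 4: 1 * 9 = 9 — in agreement.
Step 5: -6 + 9 = 3 — this is not what the transcript shows.
That makes step 5 the first incorrect line — top = 3 is what it should show.

step 5, top = 3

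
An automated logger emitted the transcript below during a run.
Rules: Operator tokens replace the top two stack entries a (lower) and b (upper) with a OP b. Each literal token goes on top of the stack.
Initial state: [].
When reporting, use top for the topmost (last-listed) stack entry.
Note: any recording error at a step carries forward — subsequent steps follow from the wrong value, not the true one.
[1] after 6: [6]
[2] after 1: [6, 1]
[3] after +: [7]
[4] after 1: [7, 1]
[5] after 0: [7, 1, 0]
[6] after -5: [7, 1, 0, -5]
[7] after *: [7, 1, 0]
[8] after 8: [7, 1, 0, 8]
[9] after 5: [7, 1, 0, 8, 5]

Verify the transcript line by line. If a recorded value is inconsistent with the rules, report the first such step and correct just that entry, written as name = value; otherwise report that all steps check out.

no error

1. push 6: top = 6 (consistent with the transcript)
2. push 1: top = 1 (consistent with the transcript)
3. 6 + 1 = 7 (matches)
4. push 1: top = 1 (consistent with the transcript)
5. push 0: top = 0 (verified)
6. push -5: top = -5 (consistent with the transcript)
7. 0 * -5 = 0 (checks out)
8. push 8: top = 8 (agrees with the transcript)
9. push 5: top = 5 (no discrepancy)
All entries verified; no error found.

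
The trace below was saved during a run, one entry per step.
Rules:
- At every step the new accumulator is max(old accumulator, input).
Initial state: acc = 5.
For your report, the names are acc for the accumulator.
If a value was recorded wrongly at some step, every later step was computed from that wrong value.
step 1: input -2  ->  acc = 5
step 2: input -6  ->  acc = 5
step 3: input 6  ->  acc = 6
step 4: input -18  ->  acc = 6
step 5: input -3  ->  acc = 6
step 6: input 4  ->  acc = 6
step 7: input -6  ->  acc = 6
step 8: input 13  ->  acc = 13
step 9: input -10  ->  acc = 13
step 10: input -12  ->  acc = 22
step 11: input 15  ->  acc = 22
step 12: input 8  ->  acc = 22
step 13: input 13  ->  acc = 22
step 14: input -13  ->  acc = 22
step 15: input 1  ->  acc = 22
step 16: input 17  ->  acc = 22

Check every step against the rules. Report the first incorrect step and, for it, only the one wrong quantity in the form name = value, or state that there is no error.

step 10, acc = 13

1. acc = max(5, -2) = 5 (consistent with the trace)
2. acc = max(5, -6) = 5 (same as recorded)
3. acc = max(5, 6) = 6 (agrees with the trace)
4. acc = max(6, -18) = 6 (in agreement)
5. acc = max(6, -3) = 6 (confirmed correct)
6. acc = max(6, 4) = 6 (confirmed correct)
7. acc = max(6, -6) = 6 (no discrepancy)
8. acc = max(6, 13) = 13 (agrees with the trace)
9. acc = max(13, -10) = 13 (checks out)
10. acc = max(13, -12) = 13 (first mismatch against the trace)
First deviation found at step 10; the corrected entry is acc = 13.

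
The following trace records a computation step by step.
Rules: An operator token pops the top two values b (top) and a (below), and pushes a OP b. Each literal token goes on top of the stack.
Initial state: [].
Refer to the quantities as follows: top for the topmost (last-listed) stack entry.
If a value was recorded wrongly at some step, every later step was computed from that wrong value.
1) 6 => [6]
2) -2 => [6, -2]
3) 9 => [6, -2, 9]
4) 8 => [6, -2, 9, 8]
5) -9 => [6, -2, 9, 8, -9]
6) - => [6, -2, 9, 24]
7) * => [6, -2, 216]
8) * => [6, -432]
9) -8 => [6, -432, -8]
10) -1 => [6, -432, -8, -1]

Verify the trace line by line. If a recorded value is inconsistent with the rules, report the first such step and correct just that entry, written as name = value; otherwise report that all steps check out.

step 6, top = 17

Recomputing the run from the initial state:
step 1: [6]
step 2: [6, -2]
step 3: [6, -2, 9]
step 4: [6, -2, 9, 8]
step 5: [6, -2, 9, 8, -9]
step 6: [6, -2, 9, 17]
step 7: [6, -2, 153]
step 8: [6, -306]
step 9: [6, -306, -8]
step 10: [6, -306, -8, -1]
The first disagreement with the trace is at step 6, where the value should be top = 17.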